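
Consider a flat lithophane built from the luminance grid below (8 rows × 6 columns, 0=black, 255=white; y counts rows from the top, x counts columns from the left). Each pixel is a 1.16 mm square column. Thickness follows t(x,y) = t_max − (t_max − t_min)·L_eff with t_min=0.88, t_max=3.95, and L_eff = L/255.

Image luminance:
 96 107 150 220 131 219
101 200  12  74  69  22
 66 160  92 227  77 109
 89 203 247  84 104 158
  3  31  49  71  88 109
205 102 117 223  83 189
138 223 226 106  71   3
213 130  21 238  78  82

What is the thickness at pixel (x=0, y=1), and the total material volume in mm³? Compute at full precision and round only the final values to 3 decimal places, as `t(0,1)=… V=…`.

span = t_max - t_min = 3.95 - 0.88 = 3.070
L(0,1) = 101, L_eff = 101/255 = 0.396078
t(0,1) = 3.95 - 3.070·0.396078 = 2.734
Σt over all 8·6 pixels = 762322/6375 ≈ 119.5799216
V = pitch²·Σt = 1.16²·762322/6375 = 160.907

t(0,1)=2.734 V=160.907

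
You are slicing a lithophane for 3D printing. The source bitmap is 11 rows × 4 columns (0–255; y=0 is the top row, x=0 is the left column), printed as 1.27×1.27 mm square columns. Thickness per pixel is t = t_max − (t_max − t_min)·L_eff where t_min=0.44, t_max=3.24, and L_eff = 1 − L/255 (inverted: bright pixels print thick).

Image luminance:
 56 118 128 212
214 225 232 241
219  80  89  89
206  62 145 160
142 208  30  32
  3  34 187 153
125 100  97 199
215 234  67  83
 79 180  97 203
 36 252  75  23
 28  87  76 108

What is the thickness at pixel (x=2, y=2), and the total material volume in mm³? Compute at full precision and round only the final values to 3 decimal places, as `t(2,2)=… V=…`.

span = t_max - t_min = 3.24 - 0.44 = 2.800
L(2,2) = 89, L_eff = 1 - 89/255 = 0.650980 (inverted)
t(2,2) = 3.24 - 2.800·0.650980 = 1.417
Σt over all 11·4 pixels = 20698/255 ≈ 81.1686275
V = pitch²·Σt = 1.27²·20698/255 = 130.917

t(2,2)=1.417 V=130.917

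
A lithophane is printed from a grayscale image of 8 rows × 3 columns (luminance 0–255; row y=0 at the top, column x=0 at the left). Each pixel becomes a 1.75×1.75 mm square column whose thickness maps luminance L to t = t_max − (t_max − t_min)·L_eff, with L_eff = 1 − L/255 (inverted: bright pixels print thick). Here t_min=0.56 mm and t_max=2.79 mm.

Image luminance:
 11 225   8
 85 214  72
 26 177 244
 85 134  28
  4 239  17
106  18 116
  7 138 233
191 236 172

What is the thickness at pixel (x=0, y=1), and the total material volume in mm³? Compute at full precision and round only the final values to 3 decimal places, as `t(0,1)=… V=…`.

span = t_max - t_min = 2.79 - 0.56 = 2.230
L(0,1) = 85, L_eff = 1 - 85/255 = 0.666667 (inverted)
t(0,1) = 2.79 - 2.230·0.666667 = 1.303
Σt over all 8·3 pixels = 481999/12750 ≈ 37.8038431
V = pitch²·Σt = 1.75²·481999/12750 = 115.774

t(0,1)=1.303 V=115.774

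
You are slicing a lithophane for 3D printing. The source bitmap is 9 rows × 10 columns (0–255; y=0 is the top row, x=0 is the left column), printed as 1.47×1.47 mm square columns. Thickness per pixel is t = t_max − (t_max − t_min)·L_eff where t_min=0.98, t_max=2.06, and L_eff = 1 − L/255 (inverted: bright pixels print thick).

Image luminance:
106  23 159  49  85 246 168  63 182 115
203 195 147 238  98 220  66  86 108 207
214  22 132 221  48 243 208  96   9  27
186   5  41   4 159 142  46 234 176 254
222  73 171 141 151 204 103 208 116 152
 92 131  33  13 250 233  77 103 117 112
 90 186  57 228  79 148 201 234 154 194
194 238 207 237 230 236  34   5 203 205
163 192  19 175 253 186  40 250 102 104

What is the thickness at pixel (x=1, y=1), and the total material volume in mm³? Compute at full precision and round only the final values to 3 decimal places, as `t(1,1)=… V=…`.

span = t_max - t_min = 2.06 - 0.98 = 1.080
L(1,1) = 195, L_eff = 1 - 195/255 = 0.235294 (inverted)
t(1,1) = 2.06 - 1.080·0.235294 = 1.806
Σt over all 9·10 pixels = 302418/2125 ≈ 142.3143529
V = pitch²·Σt = 1.47²·302418/2125 = 307.527

t(1,1)=1.806 V=307.527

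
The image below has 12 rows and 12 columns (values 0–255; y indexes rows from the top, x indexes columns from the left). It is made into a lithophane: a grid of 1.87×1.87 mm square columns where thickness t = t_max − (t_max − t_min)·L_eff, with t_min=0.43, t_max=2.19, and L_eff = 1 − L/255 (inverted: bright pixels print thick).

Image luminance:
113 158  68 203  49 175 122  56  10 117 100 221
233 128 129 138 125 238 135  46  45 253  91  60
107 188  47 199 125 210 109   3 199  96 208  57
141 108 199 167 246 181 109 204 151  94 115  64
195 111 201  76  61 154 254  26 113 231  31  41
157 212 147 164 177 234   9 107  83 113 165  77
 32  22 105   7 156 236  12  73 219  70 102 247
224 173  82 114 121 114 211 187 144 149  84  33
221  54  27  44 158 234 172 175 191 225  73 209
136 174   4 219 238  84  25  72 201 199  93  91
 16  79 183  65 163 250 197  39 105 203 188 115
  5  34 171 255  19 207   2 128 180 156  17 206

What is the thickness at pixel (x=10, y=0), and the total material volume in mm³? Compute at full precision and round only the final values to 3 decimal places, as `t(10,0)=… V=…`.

t(10,0)=1.120 V=667.813

span = t_max - t_min = 2.19 - 0.43 = 1.760
L(10,0) = 100, L_eff = 1 - 100/255 = 0.607843 (inverted)
t(10,0) = 2.19 - 1.760·0.607843 = 1.120
Σt over all 12·12 pixels = 1217452/6375 ≈ 190.9728627
V = pitch²·Σt = 1.87²·1217452/6375 = 667.813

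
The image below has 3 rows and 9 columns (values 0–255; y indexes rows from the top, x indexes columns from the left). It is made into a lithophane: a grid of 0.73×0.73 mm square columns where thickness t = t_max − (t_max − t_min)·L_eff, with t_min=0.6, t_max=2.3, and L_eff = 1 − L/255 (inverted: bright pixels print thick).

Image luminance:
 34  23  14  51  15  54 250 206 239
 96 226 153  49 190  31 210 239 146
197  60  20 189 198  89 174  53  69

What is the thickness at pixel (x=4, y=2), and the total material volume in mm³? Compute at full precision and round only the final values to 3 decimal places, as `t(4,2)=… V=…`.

span = t_max - t_min = 2.3 - 0.6 = 1.700
L(4,2) = 198, L_eff = 1 - 198/255 = 0.223529 (inverted)
t(4,2) = 2.3 - 1.700·0.223529 = 1.920
Σt over all 3·9 pixels = 1141/30 ≈ 38.0333333
V = pitch²·Σt = 0.73²·1141/30 = 20.268

t(4,2)=1.920 V=20.268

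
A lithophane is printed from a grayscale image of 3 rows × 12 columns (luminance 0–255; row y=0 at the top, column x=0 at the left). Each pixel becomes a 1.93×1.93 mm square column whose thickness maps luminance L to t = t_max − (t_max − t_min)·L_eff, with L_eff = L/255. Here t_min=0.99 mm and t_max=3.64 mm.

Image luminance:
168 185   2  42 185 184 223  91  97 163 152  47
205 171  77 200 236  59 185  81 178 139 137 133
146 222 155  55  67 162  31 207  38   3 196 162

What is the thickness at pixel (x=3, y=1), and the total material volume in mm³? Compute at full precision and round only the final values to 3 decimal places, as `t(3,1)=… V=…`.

span = t_max - t_min = 3.64 - 0.99 = 2.650
L(3,1) = 200, L_eff = 200/255 = 0.784314
t(3,1) = 3.64 - 2.650·0.784314 = 1.562
Σt over all 3·12 pixels = 103688/1275 ≈ 81.3239216
V = pitch²·Σt = 1.93²·103688/1275 = 302.923

t(3,1)=1.562 V=302.923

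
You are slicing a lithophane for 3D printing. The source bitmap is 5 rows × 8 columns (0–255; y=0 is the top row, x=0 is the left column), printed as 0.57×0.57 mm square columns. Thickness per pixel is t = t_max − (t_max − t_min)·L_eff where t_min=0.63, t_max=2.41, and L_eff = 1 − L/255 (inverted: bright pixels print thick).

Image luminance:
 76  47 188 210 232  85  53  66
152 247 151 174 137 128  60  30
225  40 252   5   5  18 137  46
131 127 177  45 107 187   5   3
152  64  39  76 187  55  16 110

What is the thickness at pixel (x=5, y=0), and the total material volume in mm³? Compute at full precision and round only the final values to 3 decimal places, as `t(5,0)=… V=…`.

span = t_max - t_min = 2.41 - 0.63 = 1.780
L(5,0) = 85, L_eff = 1 - 85/255 = 0.666667 (inverted)
t(5,0) = 2.41 - 1.780·0.666667 = 1.223
Σt over all 5·8 pixels = 46607/850 ≈ 54.8317647
V = pitch²·Σt = 0.57²·46607/850 = 17.815

t(5,0)=1.223 V=17.815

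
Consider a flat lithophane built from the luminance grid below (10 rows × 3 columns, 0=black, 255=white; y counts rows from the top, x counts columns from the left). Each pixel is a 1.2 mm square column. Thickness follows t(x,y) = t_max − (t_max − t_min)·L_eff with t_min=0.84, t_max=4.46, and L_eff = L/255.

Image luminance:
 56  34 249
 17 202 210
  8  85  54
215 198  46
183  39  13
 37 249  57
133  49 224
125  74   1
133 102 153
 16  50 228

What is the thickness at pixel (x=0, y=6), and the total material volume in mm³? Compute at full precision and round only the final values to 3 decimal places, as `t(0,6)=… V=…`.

t(0,6)=2.572 V=126.439

span = t_max - t_min = 4.46 - 0.84 = 3.620
L(0,6) = 133, L_eff = 133/255 = 0.521569
t(0,6) = 4.46 - 3.620·0.521569 = 2.572
Σt over all 10·3 pixels = 37317/425 ≈ 87.8047059
V = pitch²·Σt = 1.2²·37317/425 = 126.439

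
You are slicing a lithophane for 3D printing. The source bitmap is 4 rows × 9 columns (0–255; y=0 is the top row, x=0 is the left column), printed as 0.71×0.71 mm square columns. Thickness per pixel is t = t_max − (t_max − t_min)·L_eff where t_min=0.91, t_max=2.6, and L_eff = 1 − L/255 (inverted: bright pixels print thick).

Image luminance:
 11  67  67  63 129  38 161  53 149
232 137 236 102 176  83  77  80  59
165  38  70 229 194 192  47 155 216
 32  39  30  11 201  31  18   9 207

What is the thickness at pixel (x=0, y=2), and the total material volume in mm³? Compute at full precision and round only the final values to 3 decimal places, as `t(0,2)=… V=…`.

t(0,2)=2.004 V=29.223

span = t_max - t_min = 2.6 - 0.91 = 1.690
L(0,2) = 165, L_eff = 1 - 165/255 = 0.352941 (inverted)
t(0,2) = 2.6 - 1.690·0.352941 = 2.004
Σt over all 4·9 pixels = 123188/2125 ≈ 57.9708235
V = pitch²·Σt = 0.71²·123188/2125 = 29.223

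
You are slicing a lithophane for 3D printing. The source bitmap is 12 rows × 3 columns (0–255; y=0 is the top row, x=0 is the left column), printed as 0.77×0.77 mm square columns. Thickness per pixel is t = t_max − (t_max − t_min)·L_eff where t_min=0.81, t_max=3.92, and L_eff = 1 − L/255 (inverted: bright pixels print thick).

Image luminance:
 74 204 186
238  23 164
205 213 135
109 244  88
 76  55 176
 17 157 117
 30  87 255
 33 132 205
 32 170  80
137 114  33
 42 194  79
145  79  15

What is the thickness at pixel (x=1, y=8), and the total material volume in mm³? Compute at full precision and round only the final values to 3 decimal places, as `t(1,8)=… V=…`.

span = t_max - t_min = 3.92 - 0.81 = 3.110
L(1,8) = 170, L_eff = 1 - 170/255 = 0.333333 (inverted)
t(1,8) = 3.92 - 3.110·0.333333 = 2.883
Σt over all 12·3 pixels = 2094253/25500 ≈ 82.1275686
V = pitch²·Σt = 0.77²·2094253/25500 = 48.693

t(1,8)=2.883 V=48.693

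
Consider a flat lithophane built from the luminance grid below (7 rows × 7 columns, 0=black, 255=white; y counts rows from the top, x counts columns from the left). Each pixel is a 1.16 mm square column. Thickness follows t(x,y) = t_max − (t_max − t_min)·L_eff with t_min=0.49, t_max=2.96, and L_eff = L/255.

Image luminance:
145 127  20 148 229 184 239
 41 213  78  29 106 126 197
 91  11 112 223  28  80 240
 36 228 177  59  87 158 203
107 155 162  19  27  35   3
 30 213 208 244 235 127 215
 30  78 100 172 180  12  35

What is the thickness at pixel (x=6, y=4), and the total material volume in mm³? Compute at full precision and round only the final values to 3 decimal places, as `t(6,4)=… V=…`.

span = t_max - t_min = 2.96 - 0.49 = 2.470
L(6,4) = 3, L_eff = 3/255 = 0.011765
t(6,4) = 2.96 - 2.470·0.011765 = 2.931
Σt over all 7·7 pixels = 1108013/12750 ≈ 86.9029804
V = pitch²·Σt = 1.16²·1108013/12750 = 116.937

t(6,4)=2.931 V=116.937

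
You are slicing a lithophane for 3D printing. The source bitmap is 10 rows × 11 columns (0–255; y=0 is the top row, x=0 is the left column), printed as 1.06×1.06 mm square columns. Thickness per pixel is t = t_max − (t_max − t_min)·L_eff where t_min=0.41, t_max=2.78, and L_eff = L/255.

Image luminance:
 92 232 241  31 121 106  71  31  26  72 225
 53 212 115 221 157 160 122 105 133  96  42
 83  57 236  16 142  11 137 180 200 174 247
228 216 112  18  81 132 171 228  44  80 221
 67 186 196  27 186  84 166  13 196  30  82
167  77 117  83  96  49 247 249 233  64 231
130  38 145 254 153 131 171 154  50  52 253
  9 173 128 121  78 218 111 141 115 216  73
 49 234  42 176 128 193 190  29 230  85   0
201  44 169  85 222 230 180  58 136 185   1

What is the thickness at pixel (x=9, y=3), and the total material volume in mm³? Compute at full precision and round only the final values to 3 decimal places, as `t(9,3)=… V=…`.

t(9,3)=2.036 V=194.212

span = t_max - t_min = 2.78 - 0.41 = 2.370
L(9,3) = 80, L_eff = 80/255 = 0.313725
t(9,3) = 2.78 - 2.370·0.313725 = 2.036
Σt over all 10·11 pixels = 293841/1700 ≈ 172.8476471
V = pitch²·Σt = 1.06²·293841/1700 = 194.212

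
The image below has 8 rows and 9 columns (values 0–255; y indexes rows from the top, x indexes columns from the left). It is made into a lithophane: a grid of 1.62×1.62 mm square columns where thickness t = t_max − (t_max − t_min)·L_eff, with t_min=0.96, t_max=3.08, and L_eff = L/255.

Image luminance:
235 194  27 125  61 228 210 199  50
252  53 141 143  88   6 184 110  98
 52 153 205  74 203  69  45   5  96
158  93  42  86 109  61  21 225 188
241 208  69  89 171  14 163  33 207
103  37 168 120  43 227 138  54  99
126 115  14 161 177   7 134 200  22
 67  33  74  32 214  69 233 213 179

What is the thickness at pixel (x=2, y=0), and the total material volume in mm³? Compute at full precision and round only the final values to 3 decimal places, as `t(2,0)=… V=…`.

t(2,0)=2.856 V=395.591

span = t_max - t_min = 3.08 - 0.96 = 2.120
L(2,0) = 27, L_eff = 27/255 = 0.105882
t(2,0) = 3.08 - 2.120·0.105882 = 2.856
Σt over all 8·9 pixels = 960941/6375 ≈ 150.7358431
V = pitch²·Σt = 1.62²·960941/6375 = 395.591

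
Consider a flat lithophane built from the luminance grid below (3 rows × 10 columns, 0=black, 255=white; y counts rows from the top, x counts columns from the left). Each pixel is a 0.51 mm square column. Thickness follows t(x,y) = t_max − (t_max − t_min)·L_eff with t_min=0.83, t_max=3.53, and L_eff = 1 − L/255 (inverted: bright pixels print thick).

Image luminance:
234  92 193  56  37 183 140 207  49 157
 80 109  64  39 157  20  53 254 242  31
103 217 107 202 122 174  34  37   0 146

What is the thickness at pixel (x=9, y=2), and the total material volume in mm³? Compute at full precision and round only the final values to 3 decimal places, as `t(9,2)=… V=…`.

t(9,2)=2.376 V=16.223

span = t_max - t_min = 3.53 - 0.83 = 2.700
L(9,2) = 146, L_eff = 1 - 146/255 = 0.427451 (inverted)
t(9,2) = 3.53 - 2.700·0.427451 = 2.376
Σt over all 3·10 pixels = 26508/425 ≈ 62.3717647
V = pitch²·Σt = 0.51²·26508/425 = 16.223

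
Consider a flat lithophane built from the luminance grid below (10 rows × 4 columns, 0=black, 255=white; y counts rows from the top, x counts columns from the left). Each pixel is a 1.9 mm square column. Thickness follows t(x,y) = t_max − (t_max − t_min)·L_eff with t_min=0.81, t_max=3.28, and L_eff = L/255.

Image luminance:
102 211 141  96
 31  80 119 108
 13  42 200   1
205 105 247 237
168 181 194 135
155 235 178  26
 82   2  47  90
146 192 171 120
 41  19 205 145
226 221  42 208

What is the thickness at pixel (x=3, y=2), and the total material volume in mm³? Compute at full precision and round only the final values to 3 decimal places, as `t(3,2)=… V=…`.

span = t_max - t_min = 3.28 - 0.81 = 2.470
L(3,2) = 1, L_eff = 1/255 = 0.003922
t(3,2) = 3.28 - 2.470·0.003922 = 3.270
Σt over all 10·4 pixels = 2069351/25500 ≈ 81.1510196
V = pitch²·Σt = 1.9²·2069351/25500 = 292.955

t(3,2)=3.270 V=292.955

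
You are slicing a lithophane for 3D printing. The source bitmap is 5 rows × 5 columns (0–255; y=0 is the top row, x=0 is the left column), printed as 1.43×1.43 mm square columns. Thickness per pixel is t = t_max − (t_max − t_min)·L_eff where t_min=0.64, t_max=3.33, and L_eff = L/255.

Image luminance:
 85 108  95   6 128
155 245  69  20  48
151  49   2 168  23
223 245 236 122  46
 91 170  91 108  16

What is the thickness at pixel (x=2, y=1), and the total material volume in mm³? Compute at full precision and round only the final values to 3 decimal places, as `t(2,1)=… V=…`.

span = t_max - t_min = 3.33 - 0.64 = 2.690
L(2,1) = 69, L_eff = 69/255 = 0.270588
t(2,1) = 3.33 - 2.690·0.270588 = 2.602
Σt over all 5·5 pixels = 18621/340 ≈ 54.7676471
V = pitch²·Σt = 1.43²·18621/340 = 111.994

t(2,1)=2.602 V=111.994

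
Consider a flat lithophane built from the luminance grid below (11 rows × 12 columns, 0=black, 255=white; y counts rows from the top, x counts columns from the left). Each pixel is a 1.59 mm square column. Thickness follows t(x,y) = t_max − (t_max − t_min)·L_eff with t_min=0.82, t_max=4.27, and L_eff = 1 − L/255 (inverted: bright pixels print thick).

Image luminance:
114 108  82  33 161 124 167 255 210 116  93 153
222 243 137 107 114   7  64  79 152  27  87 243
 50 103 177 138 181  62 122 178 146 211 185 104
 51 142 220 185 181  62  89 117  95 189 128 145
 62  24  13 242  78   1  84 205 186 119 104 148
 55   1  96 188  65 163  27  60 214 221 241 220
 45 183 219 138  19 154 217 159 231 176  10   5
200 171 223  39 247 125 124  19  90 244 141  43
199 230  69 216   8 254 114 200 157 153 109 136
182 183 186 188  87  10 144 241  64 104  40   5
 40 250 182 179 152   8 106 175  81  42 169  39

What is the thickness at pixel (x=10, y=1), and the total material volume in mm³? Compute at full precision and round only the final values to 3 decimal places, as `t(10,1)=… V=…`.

t(10,1)=1.997 V=858.525

span = t_max - t_min = 4.27 - 0.82 = 3.450
L(10,1) = 87, L_eff = 1 - 87/255 = 0.658824 (inverted)
t(10,1) = 4.27 - 3.450·0.658824 = 1.997
Σt over all 11·12 pixels = 144327/425 ≈ 339.5929412
V = pitch²·Σt = 1.59²·144327/425 = 858.525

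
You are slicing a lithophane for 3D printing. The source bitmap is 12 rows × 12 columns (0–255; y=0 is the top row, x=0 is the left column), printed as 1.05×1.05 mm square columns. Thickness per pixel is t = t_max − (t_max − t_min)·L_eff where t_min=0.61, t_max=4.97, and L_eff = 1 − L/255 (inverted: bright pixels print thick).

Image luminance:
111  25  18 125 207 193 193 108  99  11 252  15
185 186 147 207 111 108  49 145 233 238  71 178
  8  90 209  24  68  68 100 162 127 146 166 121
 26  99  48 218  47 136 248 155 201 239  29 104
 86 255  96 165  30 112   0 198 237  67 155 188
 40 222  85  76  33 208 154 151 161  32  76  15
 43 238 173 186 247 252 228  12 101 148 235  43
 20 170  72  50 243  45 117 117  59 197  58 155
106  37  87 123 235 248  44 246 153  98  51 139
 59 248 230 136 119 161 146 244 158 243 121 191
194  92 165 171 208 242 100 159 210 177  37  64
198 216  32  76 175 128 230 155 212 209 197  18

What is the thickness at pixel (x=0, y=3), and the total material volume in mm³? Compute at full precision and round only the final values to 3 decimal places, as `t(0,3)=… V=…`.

span = t_max - t_min = 4.97 - 0.61 = 4.360
L(0,3) = 26, L_eff = 1 - 26/255 = 0.898039 (inverted)
t(0,3) = 4.97 - 4.360·0.898039 = 1.055
Σt over all 12·12 pixels = 2673817/6375 ≈ 419.4222745
V = pitch²·Σt = 1.05²·2673817/6375 = 462.413

t(0,3)=1.055 V=462.413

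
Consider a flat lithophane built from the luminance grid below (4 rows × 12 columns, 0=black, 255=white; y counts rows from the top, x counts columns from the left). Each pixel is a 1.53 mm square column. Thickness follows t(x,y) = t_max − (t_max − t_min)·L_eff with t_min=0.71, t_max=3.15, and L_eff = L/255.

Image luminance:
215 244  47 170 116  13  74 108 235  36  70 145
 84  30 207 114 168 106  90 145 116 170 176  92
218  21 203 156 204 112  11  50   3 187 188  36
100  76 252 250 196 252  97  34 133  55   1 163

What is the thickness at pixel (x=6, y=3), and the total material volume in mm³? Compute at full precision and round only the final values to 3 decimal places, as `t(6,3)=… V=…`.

t(6,3)=2.222 V=220.243

span = t_max - t_min = 3.15 - 0.71 = 2.440
L(6,3) = 97, L_eff = 97/255 = 0.380392
t(6,3) = 3.15 - 2.440·0.380392 = 2.222
Σt over all 4·12 pixels = 599791/6375 ≈ 94.0848627
V = pitch²·Σt = 1.53²·599791/6375 = 220.243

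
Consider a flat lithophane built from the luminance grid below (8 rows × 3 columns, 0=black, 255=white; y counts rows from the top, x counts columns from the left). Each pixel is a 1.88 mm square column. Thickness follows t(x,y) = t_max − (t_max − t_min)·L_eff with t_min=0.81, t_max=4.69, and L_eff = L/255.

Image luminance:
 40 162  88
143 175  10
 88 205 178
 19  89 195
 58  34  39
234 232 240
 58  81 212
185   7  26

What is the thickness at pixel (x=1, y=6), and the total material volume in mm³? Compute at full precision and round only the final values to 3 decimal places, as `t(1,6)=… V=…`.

t(1,6)=3.458 V=247.360

span = t_max - t_min = 4.69 - 0.81 = 3.880
L(1,6) = 81, L_eff = 81/255 = 0.317647
t(1,6) = 4.69 - 3.880·0.317647 = 3.458
Σt over all 8·3 pixels = 446164/6375 ≈ 69.9865098
V = pitch²·Σt = 1.88²·446164/6375 = 247.360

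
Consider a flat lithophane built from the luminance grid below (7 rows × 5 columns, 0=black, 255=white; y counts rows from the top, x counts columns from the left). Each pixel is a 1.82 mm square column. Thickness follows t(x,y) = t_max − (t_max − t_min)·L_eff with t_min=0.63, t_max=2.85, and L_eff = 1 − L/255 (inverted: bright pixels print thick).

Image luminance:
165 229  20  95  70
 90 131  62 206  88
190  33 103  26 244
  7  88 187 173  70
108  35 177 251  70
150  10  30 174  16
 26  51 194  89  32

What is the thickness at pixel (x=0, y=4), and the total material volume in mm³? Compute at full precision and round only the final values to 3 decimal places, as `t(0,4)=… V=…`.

t(0,4)=1.570 V=179.448

span = t_max - t_min = 2.85 - 0.63 = 2.220
L(0,4) = 108, L_eff = 1 - 108/255 = 0.576471 (inverted)
t(0,4) = 2.85 - 2.220·0.576471 = 1.570
Σt over all 7·5 pixels = 92097/1700 ≈ 54.1747059
V = pitch²·Σt = 1.82²·92097/1700 = 179.448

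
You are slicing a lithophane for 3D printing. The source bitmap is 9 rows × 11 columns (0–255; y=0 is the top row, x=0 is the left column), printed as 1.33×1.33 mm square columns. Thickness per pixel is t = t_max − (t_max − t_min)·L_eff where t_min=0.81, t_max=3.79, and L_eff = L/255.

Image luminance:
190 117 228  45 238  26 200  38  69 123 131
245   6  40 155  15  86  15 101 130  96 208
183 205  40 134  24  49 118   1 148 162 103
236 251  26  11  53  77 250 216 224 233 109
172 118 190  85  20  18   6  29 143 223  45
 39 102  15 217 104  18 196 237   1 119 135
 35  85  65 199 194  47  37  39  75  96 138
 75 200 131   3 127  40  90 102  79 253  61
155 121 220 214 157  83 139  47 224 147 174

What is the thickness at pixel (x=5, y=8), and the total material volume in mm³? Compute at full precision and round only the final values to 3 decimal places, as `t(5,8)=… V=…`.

span = t_max - t_min = 3.79 - 0.81 = 2.980
L(5,8) = 83, L_eff = 83/255 = 0.325490
t(5,8) = 3.79 - 2.980·0.325490 = 2.820
Σt over all 9·11 pixels = 2053011/8500 ≈ 241.5307059
V = pitch²·Σt = 1.33²·2053011/8500 = 427.244

t(5,8)=2.820 V=427.244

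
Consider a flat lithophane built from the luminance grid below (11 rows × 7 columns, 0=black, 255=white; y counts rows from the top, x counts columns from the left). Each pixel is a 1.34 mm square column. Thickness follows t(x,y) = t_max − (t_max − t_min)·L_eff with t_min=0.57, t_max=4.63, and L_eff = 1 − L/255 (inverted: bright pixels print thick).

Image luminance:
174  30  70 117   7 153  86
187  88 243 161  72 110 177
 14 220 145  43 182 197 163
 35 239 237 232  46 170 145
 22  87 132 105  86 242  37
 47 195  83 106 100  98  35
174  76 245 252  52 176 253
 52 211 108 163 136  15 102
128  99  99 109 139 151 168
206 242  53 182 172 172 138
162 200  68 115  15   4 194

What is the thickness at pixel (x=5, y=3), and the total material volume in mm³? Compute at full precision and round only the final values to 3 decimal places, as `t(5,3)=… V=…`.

span = t_max - t_min = 4.63 - 0.57 = 4.060
L(5,3) = 170, L_eff = 1 - 170/255 = 0.333333 (inverted)
t(5,3) = 4.63 - 4.060·0.333333 = 3.277
Σt over all 11·7 pixels = 5158489/25500 ≈ 202.2936863
V = pitch²·Σt = 1.34²·5158489/25500 = 363.239

t(5,3)=3.277 V=363.239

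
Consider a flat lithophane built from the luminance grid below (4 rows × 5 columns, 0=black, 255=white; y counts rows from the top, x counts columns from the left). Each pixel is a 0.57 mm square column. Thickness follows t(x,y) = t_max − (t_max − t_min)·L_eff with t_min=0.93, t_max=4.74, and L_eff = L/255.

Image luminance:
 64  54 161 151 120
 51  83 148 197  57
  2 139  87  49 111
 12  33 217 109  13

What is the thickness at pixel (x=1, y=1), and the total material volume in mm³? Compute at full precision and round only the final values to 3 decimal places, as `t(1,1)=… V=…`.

span = t_max - t_min = 4.74 - 0.93 = 3.810
L(1,1) = 83, L_eff = 83/255 = 0.325490
t(1,1) = 4.74 - 3.810·0.325490 = 3.500
Σt over all 4·5 pixels = 284917/4250 ≈ 67.0392941
V = pitch²·Σt = 0.57²·284917/4250 = 21.781

t(1,1)=3.500 V=21.781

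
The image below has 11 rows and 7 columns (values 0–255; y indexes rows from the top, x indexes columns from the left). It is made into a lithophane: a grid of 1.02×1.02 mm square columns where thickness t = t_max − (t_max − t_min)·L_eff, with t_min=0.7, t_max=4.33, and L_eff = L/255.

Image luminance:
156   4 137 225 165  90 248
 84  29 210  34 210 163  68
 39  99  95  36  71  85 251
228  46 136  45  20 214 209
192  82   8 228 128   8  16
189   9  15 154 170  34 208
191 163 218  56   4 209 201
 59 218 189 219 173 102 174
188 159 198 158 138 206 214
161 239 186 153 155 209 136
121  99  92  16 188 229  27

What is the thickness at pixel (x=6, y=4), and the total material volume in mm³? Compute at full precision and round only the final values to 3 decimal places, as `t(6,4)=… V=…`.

span = t_max - t_min = 4.33 - 0.7 = 3.630
L(6,4) = 16, L_eff = 16/255 = 0.062745
t(6,4) = 4.33 - 3.630·0.062745 = 4.102
Σt over all 11·7 pixels = 1589379/8500 ≈ 186.9857647
V = pitch²·Σt = 1.02²·1589379/8500 = 194.540

t(6,4)=4.102 V=194.540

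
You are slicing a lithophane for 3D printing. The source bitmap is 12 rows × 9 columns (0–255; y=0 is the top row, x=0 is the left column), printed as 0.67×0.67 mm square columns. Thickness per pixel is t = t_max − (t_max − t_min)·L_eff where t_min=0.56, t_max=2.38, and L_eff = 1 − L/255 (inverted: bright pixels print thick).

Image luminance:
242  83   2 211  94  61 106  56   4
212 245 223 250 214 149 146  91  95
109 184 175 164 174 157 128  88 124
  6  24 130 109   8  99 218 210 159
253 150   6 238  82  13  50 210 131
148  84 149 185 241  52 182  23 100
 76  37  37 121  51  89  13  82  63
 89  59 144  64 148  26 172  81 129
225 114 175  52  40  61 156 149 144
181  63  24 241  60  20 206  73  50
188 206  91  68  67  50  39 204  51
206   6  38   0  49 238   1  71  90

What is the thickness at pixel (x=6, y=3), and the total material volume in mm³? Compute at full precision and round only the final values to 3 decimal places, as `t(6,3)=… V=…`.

span = t_max - t_min = 2.38 - 0.56 = 1.820
L(6,3) = 218, L_eff = 1 - 218/255 = 0.145098 (inverted)
t(6,3) = 2.38 - 1.820·0.145098 = 2.116
Σt over all 12·9 pixels = 125573/850 ≈ 147.7329412
V = pitch²·Σt = 0.67²·125573/850 = 66.317

t(6,3)=2.116 V=66.317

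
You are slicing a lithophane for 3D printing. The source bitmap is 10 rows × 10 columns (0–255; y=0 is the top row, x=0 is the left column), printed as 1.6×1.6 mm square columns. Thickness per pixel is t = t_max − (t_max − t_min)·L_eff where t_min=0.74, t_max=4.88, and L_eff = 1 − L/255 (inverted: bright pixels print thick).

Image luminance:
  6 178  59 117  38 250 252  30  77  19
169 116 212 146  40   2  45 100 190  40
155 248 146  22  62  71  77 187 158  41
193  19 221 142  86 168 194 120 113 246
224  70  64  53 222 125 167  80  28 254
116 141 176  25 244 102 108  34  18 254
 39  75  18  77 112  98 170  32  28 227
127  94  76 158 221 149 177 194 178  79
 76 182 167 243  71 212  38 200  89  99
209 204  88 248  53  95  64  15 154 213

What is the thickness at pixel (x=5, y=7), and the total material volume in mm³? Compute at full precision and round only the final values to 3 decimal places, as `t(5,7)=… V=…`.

t(5,7)=3.159 V=701.031

span = t_max - t_min = 4.88 - 0.74 = 4.140
L(5,7) = 149, L_eff = 1 - 149/255 = 0.415686 (inverted)
t(5,7) = 4.88 - 4.140·0.415686 = 3.159
Σt over all 10·10 pixels = 1163821/4250 ≈ 273.8402353
V = pitch²·Σt = 1.6²·1163821/4250 = 701.031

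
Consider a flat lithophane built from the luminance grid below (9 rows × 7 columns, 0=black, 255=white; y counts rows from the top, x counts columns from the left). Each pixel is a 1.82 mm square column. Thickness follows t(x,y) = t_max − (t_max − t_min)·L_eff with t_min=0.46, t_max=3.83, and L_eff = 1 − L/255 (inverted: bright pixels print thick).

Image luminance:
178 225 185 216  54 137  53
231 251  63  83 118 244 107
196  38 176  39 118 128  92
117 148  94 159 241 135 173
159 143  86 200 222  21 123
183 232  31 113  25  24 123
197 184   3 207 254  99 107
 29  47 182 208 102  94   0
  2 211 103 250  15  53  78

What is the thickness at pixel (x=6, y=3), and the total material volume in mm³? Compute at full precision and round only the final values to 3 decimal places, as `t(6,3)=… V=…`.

t(6,3)=2.746 V=450.970

span = t_max - t_min = 3.83 - 0.46 = 3.370
L(6,3) = 173, L_eff = 1 - 173/255 = 0.321569 (inverted)
t(6,3) = 3.83 - 3.370·0.321569 = 2.746
Σt over all 9·7 pixels = 136.146
V = pitch²·Σt = 1.82²·136.146 = 450.970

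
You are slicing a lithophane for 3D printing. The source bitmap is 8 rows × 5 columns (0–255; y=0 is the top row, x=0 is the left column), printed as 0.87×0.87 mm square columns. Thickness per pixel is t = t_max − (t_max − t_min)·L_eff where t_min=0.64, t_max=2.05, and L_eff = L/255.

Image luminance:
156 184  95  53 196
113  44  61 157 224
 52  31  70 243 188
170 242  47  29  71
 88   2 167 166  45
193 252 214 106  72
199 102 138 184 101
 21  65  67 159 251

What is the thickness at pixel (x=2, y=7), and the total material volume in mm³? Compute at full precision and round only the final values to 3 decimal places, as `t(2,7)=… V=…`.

span = t_max - t_min = 2.05 - 0.64 = 1.410
L(2,7) = 67, L_eff = 67/255 = 0.262745
t(2,7) = 2.05 - 1.410·0.262745 = 1.680
Σt over all 8·5 pixels = 230577/4250 ≈ 54.2534118
V = pitch²·Σt = 0.87²·230577/4250 = 41.064

t(2,7)=1.680 V=41.064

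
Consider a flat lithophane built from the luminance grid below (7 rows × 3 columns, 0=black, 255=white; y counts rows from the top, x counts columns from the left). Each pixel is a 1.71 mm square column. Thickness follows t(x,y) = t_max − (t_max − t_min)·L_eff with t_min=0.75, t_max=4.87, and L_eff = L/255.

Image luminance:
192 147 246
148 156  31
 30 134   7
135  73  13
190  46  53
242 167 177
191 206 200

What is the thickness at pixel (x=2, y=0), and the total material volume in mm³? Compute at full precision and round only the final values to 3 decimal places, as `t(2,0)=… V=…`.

t(2,0)=0.895 V=167.520

span = t_max - t_min = 4.87 - 0.75 = 4.120
L(2,0) = 246, L_eff = 246/255 = 0.964706
t(2,0) = 4.87 - 4.120·0.964706 = 0.895
Σt over all 7·3 pixels = 486959/8500 ≈ 57.2892941
V = pitch²·Σt = 1.71²·486959/8500 = 167.520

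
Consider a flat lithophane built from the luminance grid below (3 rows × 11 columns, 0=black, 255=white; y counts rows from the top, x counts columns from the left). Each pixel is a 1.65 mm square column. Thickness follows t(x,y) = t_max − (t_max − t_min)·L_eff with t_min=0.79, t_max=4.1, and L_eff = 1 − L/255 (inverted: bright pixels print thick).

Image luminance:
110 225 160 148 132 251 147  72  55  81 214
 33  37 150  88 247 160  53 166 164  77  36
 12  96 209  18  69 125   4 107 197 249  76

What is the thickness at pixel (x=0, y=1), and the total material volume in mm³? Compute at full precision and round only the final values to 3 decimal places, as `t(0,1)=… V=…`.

t(0,1)=1.218 V=211.201

span = t_max - t_min = 4.1 - 0.79 = 3.310
L(0,1) = 33, L_eff = 1 - 33/255 = 0.870588 (inverted)
t(0,1) = 4.1 - 3.310·0.870588 = 1.218
Σt over all 3·11 pixels = 1978193/25500 ≈ 77.5761961
V = pitch²·Σt = 1.65²·1978193/25500 = 211.201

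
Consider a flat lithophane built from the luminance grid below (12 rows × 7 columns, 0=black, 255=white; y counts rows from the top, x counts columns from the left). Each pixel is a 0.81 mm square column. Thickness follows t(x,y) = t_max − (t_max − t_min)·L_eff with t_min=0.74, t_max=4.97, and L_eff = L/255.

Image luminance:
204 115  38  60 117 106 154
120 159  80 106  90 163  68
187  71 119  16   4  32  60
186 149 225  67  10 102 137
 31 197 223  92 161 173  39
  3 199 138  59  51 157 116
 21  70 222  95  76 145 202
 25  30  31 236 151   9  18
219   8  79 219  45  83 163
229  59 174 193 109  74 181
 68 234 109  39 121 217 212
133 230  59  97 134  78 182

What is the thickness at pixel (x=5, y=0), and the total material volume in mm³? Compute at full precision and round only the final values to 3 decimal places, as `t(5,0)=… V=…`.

t(5,0)=3.212 V=168.741

span = t_max - t_min = 4.97 - 0.74 = 4.230
L(5,0) = 106, L_eff = 106/255 = 0.415686
t(5,0) = 4.97 - 4.230·0.415686 = 3.212
Σt over all 12·7 pixels = 2186097/8500 ≈ 257.1878824
V = pitch²·Σt = 0.81²·2186097/8500 = 168.741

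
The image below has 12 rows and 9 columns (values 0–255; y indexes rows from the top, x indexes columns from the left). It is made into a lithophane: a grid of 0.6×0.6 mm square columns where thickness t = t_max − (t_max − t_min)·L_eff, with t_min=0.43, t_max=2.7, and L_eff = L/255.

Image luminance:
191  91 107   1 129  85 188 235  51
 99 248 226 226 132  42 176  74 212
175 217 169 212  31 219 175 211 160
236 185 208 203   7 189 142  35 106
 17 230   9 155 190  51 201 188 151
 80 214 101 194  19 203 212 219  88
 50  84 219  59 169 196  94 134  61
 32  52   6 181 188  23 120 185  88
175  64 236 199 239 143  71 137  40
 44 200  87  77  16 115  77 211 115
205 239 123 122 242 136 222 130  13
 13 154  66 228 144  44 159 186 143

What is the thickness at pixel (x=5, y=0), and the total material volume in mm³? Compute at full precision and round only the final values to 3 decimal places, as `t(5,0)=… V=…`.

t(5,0)=1.943 V=57.960

span = t_max - t_min = 2.7 - 0.43 = 2.270
L(5,0) = 85, L_eff = 85/255 = 0.333333
t(5,0) = 2.7 - 2.270·0.333333 = 1.943
Σt over all 12·9 pixels = 241499/1500 ≈ 160.9993333
V = pitch²·Σt = 0.6²·241499/1500 = 57.960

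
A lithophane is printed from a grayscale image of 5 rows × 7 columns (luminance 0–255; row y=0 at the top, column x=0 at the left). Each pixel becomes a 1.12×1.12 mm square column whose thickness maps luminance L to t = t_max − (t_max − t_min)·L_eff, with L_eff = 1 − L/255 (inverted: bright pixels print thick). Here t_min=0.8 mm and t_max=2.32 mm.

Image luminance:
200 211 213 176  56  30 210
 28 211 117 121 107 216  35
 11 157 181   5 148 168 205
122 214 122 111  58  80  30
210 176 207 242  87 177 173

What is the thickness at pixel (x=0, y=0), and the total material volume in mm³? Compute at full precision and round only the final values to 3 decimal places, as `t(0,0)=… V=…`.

span = t_max - t_min = 2.32 - 0.8 = 1.520
L(0,0) = 200, L_eff = 1 - 200/255 = 0.215686 (inverted)
t(0,0) = 2.32 - 1.520·0.215686 = 1.992
Σt over all 5·7 pixels = 24098/425 ≈ 56.7011765
V = pitch²·Σt = 1.12²·24098/425 = 71.126

t(0,0)=1.992 V=71.126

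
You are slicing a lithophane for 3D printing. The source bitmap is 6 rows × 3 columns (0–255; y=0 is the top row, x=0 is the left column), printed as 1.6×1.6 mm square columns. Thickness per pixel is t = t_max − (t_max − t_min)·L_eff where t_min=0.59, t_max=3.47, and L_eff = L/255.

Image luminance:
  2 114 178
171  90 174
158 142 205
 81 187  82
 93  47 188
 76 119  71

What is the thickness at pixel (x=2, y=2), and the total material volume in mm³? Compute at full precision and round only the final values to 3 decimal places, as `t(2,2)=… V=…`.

t(2,2)=1.155 V=96.925

span = t_max - t_min = 3.47 - 0.59 = 2.880
L(2,2) = 205, L_eff = 205/255 = 0.803922
t(2,2) = 3.47 - 2.880·0.803922 = 1.155
Σt over all 6·3 pixels = 160911/4250 ≈ 37.8614118
V = pitch²·Σt = 1.6²·160911/4250 = 96.925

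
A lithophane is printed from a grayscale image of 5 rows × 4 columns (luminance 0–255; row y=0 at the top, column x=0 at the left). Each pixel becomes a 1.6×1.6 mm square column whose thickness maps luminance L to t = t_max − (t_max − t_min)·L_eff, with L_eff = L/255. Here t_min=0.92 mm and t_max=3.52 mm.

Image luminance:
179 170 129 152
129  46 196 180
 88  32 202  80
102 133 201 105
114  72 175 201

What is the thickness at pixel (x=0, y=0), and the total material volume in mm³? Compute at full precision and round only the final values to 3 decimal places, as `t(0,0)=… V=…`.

t(0,0)=1.695 V=110.114

span = t_max - t_min = 3.52 - 0.92 = 2.600
L(0,0) = 179, L_eff = 179/255 = 0.701961
t(0,0) = 3.52 - 2.600·0.701961 = 1.695
Σt over all 5·4 pixels = 3226/75 ≈ 43.0133333
V = pitch²·Σt = 1.6²·3226/75 = 110.114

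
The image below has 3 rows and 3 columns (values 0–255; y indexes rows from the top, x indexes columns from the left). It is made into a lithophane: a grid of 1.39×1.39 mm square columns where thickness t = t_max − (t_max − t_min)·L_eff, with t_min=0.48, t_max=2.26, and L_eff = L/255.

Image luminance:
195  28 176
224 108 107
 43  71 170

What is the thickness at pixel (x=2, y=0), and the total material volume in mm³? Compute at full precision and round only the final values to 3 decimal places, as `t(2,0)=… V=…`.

t(2,0)=1.031 V=24.167

span = t_max - t_min = 2.26 - 0.48 = 1.780
L(2,0) = 176, L_eff = 176/255 = 0.690196
t(2,0) = 2.26 - 1.780·0.690196 = 1.031
Σt over all 3·3 pixels = 12.508
V = pitch²·Σt = 1.39²·12.508 = 24.167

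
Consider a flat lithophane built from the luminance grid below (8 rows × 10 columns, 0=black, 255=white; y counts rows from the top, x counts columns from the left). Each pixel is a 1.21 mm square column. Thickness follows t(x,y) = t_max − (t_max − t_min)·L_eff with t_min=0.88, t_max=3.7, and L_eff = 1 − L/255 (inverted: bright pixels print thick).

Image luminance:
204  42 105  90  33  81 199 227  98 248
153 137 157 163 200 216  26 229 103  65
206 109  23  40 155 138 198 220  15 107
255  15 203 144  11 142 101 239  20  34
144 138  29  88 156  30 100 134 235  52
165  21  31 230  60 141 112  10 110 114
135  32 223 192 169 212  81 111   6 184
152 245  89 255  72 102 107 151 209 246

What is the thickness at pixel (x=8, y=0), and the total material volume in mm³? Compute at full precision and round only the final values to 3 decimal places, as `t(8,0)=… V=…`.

t(8,0)=1.964 V=268.612

span = t_max - t_min = 3.7 - 0.88 = 2.820
L(8,0) = 98, L_eff = 1 - 98/255 = 0.615686 (inverted)
t(8,0) = 3.7 - 2.820·0.615686 = 1.964
Σt over all 8·10 pixels = 389864/2125 ≈ 183.4654118
V = pitch²·Σt = 1.21²·389864/2125 = 268.612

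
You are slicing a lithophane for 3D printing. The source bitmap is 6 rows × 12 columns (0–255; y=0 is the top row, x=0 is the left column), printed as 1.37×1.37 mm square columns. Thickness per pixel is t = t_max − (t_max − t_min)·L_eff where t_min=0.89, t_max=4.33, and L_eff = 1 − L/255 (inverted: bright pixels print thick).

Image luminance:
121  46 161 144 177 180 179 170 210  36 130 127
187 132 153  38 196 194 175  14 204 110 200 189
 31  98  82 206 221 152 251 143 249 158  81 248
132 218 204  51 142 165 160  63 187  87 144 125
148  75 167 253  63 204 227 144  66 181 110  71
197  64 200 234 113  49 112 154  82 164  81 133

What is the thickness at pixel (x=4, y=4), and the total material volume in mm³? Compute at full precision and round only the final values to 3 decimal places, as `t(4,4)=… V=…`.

span = t_max - t_min = 4.33 - 0.89 = 3.440
L(4,4) = 63, L_eff = 1 - 63/255 = 0.752941 (inverted)
t(4,4) = 4.33 - 3.440·0.752941 = 1.740
Σt over all 6·12 pixels = 1299728/6375 ≈ 203.8789020
V = pitch²·Σt = 1.37²·1299728/6375 = 382.660

t(4,4)=1.740 V=382.660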